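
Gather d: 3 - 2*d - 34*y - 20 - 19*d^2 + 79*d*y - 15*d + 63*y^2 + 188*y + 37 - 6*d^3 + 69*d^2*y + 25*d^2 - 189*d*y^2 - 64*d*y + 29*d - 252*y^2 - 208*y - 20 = -6*d^3 + d^2*(69*y + 6) + d*(-189*y^2 + 15*y + 12) - 189*y^2 - 54*y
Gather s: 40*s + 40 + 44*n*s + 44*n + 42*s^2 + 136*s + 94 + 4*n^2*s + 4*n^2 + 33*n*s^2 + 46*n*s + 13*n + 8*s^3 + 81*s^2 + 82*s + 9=4*n^2 + 57*n + 8*s^3 + s^2*(33*n + 123) + s*(4*n^2 + 90*n + 258) + 143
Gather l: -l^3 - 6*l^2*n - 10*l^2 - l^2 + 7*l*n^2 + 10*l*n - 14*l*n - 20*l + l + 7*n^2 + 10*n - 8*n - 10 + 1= -l^3 + l^2*(-6*n - 11) + l*(7*n^2 - 4*n - 19) + 7*n^2 + 2*n - 9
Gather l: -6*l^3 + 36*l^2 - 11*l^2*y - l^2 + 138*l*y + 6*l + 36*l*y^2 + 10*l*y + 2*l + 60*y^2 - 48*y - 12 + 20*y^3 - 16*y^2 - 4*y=-6*l^3 + l^2*(35 - 11*y) + l*(36*y^2 + 148*y + 8) + 20*y^3 + 44*y^2 - 52*y - 12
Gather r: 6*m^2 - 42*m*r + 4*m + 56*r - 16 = 6*m^2 + 4*m + r*(56 - 42*m) - 16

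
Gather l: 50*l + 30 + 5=50*l + 35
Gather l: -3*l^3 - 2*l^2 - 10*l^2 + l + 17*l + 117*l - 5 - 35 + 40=-3*l^3 - 12*l^2 + 135*l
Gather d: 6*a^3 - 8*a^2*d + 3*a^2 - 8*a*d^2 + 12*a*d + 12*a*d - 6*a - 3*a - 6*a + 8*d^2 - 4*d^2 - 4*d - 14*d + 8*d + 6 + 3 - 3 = 6*a^3 + 3*a^2 - 15*a + d^2*(4 - 8*a) + d*(-8*a^2 + 24*a - 10) + 6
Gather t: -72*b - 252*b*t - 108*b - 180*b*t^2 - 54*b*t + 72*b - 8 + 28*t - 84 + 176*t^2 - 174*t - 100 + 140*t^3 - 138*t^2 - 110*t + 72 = -108*b + 140*t^3 + t^2*(38 - 180*b) + t*(-306*b - 256) - 120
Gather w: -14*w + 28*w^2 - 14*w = 28*w^2 - 28*w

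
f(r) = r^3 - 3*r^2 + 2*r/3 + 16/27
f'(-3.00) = 45.67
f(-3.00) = -55.41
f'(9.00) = 189.67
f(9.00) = 492.59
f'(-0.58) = 5.16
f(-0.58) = -1.00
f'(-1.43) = 15.38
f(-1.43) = -9.42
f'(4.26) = 29.55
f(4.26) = 26.30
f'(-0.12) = 1.43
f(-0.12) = 0.47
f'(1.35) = -1.97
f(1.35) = -1.51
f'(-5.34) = 118.25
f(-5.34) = -240.79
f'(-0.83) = 7.71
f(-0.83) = -2.60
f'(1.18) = -2.24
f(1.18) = -1.15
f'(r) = 3*r^2 - 6*r + 2/3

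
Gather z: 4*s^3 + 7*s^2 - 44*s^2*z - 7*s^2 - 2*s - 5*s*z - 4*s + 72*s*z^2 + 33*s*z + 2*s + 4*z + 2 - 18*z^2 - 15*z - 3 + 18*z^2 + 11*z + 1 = 4*s^3 + 72*s*z^2 - 4*s + z*(-44*s^2 + 28*s)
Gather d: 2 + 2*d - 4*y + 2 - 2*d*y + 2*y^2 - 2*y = d*(2 - 2*y) + 2*y^2 - 6*y + 4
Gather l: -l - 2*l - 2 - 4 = -3*l - 6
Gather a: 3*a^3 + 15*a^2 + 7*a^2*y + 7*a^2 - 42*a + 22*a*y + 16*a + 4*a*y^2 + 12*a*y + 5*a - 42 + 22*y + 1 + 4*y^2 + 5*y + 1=3*a^3 + a^2*(7*y + 22) + a*(4*y^2 + 34*y - 21) + 4*y^2 + 27*y - 40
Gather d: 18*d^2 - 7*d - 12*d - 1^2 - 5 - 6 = 18*d^2 - 19*d - 12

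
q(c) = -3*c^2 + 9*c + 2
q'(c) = 9 - 6*c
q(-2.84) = -47.76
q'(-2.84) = 26.04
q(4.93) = -26.54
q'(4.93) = -20.58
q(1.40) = 8.72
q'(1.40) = 0.60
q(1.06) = 8.17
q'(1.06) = 2.64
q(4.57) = -19.52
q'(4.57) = -18.42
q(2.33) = 6.68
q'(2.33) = -4.98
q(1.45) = 8.74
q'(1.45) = 0.30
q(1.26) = 8.58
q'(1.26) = 1.44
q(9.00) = -160.00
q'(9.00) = -45.00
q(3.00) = 2.00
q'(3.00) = -9.00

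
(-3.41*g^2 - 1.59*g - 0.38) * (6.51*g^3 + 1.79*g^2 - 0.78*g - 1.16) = -22.1991*g^5 - 16.4548*g^4 - 2.6601*g^3 + 4.5156*g^2 + 2.1408*g + 0.4408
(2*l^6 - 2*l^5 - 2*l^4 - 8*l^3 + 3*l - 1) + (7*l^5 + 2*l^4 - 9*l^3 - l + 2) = 2*l^6 + 5*l^5 - 17*l^3 + 2*l + 1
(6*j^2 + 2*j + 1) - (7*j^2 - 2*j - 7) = -j^2 + 4*j + 8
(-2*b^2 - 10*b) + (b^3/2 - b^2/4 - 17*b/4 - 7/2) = b^3/2 - 9*b^2/4 - 57*b/4 - 7/2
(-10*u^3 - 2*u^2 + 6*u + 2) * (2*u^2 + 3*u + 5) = -20*u^5 - 34*u^4 - 44*u^3 + 12*u^2 + 36*u + 10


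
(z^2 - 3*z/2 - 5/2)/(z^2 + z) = (z - 5/2)/z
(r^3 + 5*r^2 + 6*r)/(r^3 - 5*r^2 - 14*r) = (r + 3)/(r - 7)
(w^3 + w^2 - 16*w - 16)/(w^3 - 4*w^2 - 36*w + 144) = (w^2 + 5*w + 4)/(w^2 - 36)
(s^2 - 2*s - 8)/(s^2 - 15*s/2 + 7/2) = 2*(s^2 - 2*s - 8)/(2*s^2 - 15*s + 7)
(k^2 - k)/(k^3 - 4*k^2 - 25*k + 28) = k/(k^2 - 3*k - 28)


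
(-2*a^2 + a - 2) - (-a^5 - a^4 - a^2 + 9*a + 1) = a^5 + a^4 - a^2 - 8*a - 3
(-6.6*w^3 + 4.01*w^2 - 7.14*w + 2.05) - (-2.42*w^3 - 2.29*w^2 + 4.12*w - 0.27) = -4.18*w^3 + 6.3*w^2 - 11.26*w + 2.32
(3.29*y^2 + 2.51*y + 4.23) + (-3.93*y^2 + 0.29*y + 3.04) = -0.64*y^2 + 2.8*y + 7.27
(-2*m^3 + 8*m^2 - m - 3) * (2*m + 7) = -4*m^4 + 2*m^3 + 54*m^2 - 13*m - 21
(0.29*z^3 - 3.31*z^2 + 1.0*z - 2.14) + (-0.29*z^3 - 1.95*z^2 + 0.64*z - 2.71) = -5.26*z^2 + 1.64*z - 4.85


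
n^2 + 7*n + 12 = (n + 3)*(n + 4)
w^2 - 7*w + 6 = (w - 6)*(w - 1)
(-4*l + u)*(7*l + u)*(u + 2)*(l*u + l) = -28*l^3*u^2 - 84*l^3*u - 56*l^3 + 3*l^2*u^3 + 9*l^2*u^2 + 6*l^2*u + l*u^4 + 3*l*u^3 + 2*l*u^2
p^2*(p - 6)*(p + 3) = p^4 - 3*p^3 - 18*p^2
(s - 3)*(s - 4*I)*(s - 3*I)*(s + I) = s^4 - 3*s^3 - 6*I*s^3 - 5*s^2 + 18*I*s^2 + 15*s - 12*I*s + 36*I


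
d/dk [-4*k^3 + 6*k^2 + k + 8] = -12*k^2 + 12*k + 1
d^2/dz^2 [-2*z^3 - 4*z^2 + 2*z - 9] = -12*z - 8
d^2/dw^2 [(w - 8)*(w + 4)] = 2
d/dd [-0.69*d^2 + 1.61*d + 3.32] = 1.61 - 1.38*d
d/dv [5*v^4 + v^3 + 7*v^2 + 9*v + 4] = 20*v^3 + 3*v^2 + 14*v + 9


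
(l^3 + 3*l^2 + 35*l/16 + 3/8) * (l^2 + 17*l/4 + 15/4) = l^5 + 29*l^4/4 + 299*l^3/16 + 1339*l^2/64 + 627*l/64 + 45/32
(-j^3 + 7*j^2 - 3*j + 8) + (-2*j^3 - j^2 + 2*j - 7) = -3*j^3 + 6*j^2 - j + 1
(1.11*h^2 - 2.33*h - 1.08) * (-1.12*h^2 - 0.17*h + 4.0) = -1.2432*h^4 + 2.4209*h^3 + 6.0457*h^2 - 9.1364*h - 4.32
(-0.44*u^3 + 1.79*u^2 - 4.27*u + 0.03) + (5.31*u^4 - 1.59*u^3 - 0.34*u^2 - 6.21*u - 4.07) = 5.31*u^4 - 2.03*u^3 + 1.45*u^2 - 10.48*u - 4.04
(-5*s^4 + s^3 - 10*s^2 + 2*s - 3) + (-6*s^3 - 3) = -5*s^4 - 5*s^3 - 10*s^2 + 2*s - 6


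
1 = 1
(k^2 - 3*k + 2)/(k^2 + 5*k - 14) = (k - 1)/(k + 7)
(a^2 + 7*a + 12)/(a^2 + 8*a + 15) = (a + 4)/(a + 5)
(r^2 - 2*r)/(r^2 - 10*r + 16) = r/(r - 8)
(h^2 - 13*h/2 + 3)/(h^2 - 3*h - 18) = (h - 1/2)/(h + 3)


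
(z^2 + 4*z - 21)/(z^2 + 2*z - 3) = (z^2 + 4*z - 21)/(z^2 + 2*z - 3)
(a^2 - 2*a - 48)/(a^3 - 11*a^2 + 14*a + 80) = (a + 6)/(a^2 - 3*a - 10)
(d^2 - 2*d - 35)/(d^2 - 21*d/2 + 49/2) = 2*(d + 5)/(2*d - 7)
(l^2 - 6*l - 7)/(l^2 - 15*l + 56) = (l + 1)/(l - 8)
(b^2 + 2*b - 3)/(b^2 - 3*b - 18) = (b - 1)/(b - 6)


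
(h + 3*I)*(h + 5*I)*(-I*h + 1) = -I*h^3 + 9*h^2 + 23*I*h - 15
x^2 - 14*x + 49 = (x - 7)^2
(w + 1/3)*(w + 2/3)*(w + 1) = w^3 + 2*w^2 + 11*w/9 + 2/9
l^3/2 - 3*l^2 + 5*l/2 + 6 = (l/2 + 1/2)*(l - 4)*(l - 3)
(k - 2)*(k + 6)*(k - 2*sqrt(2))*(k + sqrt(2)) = k^4 - sqrt(2)*k^3 + 4*k^3 - 16*k^2 - 4*sqrt(2)*k^2 - 16*k + 12*sqrt(2)*k + 48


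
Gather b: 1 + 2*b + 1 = 2*b + 2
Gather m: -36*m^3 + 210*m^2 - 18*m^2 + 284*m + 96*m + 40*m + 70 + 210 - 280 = -36*m^3 + 192*m^2 + 420*m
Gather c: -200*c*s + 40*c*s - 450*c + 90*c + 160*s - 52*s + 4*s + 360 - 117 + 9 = c*(-160*s - 360) + 112*s + 252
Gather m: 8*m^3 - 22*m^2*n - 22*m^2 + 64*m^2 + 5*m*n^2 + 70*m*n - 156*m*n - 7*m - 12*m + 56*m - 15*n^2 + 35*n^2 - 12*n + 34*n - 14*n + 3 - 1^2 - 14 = 8*m^3 + m^2*(42 - 22*n) + m*(5*n^2 - 86*n + 37) + 20*n^2 + 8*n - 12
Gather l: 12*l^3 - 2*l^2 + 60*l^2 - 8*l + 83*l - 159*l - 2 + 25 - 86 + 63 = 12*l^3 + 58*l^2 - 84*l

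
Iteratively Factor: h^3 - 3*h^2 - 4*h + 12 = (h - 3)*(h^2 - 4) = (h - 3)*(h + 2)*(h - 2)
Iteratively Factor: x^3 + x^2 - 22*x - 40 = (x - 5)*(x^2 + 6*x + 8) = (x - 5)*(x + 4)*(x + 2)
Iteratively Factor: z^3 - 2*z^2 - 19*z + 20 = (z + 4)*(z^2 - 6*z + 5) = (z - 5)*(z + 4)*(z - 1)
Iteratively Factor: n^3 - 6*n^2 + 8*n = (n - 4)*(n^2 - 2*n) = n*(n - 4)*(n - 2)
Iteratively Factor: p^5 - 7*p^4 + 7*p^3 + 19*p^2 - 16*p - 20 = (p - 2)*(p^4 - 5*p^3 - 3*p^2 + 13*p + 10) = (p - 2)*(p + 1)*(p^3 - 6*p^2 + 3*p + 10) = (p - 2)^2*(p + 1)*(p^2 - 4*p - 5) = (p - 2)^2*(p + 1)^2*(p - 5)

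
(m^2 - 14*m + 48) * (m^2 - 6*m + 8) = m^4 - 20*m^3 + 140*m^2 - 400*m + 384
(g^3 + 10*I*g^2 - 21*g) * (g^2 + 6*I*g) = g^5 + 16*I*g^4 - 81*g^3 - 126*I*g^2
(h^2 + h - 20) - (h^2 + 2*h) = -h - 20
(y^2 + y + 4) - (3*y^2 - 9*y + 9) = -2*y^2 + 10*y - 5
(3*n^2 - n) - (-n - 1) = 3*n^2 + 1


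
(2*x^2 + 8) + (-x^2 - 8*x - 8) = x^2 - 8*x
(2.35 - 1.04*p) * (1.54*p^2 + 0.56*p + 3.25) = -1.6016*p^3 + 3.0366*p^2 - 2.064*p + 7.6375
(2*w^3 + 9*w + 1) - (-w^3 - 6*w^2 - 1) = 3*w^3 + 6*w^2 + 9*w + 2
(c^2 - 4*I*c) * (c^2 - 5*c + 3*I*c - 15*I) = c^4 - 5*c^3 - I*c^3 + 12*c^2 + 5*I*c^2 - 60*c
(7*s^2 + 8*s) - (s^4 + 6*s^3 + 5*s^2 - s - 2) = -s^4 - 6*s^3 + 2*s^2 + 9*s + 2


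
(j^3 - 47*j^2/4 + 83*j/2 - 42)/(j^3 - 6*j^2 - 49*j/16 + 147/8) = 4*(j - 4)/(4*j + 7)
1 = 1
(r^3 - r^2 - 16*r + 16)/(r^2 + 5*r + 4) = (r^2 - 5*r + 4)/(r + 1)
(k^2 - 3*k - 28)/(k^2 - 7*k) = (k + 4)/k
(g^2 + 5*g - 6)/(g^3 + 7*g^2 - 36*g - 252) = (g - 1)/(g^2 + g - 42)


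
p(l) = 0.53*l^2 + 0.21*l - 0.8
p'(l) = 1.06*l + 0.21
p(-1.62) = 0.25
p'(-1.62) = -1.51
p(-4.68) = 9.83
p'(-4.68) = -4.75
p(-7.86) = 30.29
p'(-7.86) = -8.12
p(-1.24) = -0.25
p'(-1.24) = -1.10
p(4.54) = 11.08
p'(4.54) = 5.02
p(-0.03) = -0.81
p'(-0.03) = 0.18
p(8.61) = 40.30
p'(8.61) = 9.34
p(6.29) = 21.49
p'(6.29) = 6.88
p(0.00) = -0.80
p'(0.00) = 0.21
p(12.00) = 78.04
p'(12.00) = 12.93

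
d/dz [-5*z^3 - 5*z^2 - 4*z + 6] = -15*z^2 - 10*z - 4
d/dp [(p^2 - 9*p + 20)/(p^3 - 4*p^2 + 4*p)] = (-p^3 + 16*p^2 - 60*p + 40)/(p^2*(p^3 - 6*p^2 + 12*p - 8))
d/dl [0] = 0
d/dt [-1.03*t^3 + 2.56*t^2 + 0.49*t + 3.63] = -3.09*t^2 + 5.12*t + 0.49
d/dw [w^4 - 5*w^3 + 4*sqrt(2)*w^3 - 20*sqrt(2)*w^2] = w*(4*w^2 - 15*w + 12*sqrt(2)*w - 40*sqrt(2))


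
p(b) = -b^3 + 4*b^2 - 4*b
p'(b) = -3*b^2 + 8*b - 4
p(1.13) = -0.86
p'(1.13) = 1.21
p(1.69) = -0.16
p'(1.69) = 0.95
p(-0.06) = 0.25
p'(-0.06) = -4.49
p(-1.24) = 13.02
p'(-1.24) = -18.53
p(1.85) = -0.04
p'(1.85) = 0.53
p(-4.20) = 161.45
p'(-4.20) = -90.52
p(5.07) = -47.78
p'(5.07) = -40.55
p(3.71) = -10.85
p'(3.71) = -15.61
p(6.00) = -96.00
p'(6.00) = -64.00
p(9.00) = -441.00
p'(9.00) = -175.00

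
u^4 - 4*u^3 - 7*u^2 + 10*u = u*(u - 5)*(u - 1)*(u + 2)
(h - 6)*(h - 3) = h^2 - 9*h + 18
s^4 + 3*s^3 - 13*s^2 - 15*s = s*(s - 3)*(s + 1)*(s + 5)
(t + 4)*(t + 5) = t^2 + 9*t + 20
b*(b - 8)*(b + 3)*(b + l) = b^4 + b^3*l - 5*b^3 - 5*b^2*l - 24*b^2 - 24*b*l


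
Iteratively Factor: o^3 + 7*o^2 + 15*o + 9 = (o + 3)*(o^2 + 4*o + 3) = (o + 3)^2*(o + 1)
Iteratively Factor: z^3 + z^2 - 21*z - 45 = (z - 5)*(z^2 + 6*z + 9) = (z - 5)*(z + 3)*(z + 3)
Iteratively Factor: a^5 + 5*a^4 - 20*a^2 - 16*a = (a - 2)*(a^4 + 7*a^3 + 14*a^2 + 8*a) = (a - 2)*(a + 1)*(a^3 + 6*a^2 + 8*a) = a*(a - 2)*(a + 1)*(a^2 + 6*a + 8) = a*(a - 2)*(a + 1)*(a + 2)*(a + 4)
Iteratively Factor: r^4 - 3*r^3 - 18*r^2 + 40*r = (r - 5)*(r^3 + 2*r^2 - 8*r) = (r - 5)*(r + 4)*(r^2 - 2*r) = (r - 5)*(r - 2)*(r + 4)*(r)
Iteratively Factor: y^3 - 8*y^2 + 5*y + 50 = (y + 2)*(y^2 - 10*y + 25) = (y - 5)*(y + 2)*(y - 5)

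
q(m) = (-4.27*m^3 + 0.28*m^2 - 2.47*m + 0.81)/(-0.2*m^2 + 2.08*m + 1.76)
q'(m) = (0.4*m - 2.08)*(-4.27*m^3 + 0.28*m^2 - 2.47*m + 0.81)/(-0.2*m^2 + 2.08*m + 1.76)^2 + (-12.81*m^2 + 0.56*m - 2.47)/(-0.2*m^2 + 2.08*m + 1.76)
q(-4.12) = -30.81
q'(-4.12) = 10.52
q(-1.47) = -10.76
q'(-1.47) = 1.31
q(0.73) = -0.79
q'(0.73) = -2.36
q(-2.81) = -18.49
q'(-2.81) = 8.12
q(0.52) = -0.36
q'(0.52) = -1.78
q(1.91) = -6.52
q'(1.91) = -7.90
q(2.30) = -10.09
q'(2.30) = -10.43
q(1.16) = -2.14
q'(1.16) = -4.00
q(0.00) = 0.46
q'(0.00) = -1.95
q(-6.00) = -52.90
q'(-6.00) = 12.83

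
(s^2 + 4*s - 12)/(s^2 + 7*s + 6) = (s - 2)/(s + 1)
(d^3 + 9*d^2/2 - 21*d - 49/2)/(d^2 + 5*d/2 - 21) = (d^2 + 8*d + 7)/(d + 6)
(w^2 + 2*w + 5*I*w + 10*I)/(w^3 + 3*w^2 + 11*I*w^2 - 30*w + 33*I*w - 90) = (w + 2)/(w^2 + w*(3 + 6*I) + 18*I)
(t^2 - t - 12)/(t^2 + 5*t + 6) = (t - 4)/(t + 2)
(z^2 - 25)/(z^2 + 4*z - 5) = (z - 5)/(z - 1)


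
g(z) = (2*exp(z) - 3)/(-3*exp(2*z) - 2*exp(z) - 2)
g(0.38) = 0.01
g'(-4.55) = -0.03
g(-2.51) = 1.30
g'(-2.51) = -0.19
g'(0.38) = -0.27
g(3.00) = -0.03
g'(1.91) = 0.04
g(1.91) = -0.07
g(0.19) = 0.07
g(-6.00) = 1.49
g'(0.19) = -0.36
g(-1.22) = 0.84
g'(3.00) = 0.03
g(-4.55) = 1.47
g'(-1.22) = -0.54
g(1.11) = -0.09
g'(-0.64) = -0.62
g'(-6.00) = -0.00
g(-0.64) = 0.50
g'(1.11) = -0.02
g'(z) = (2*exp(z) - 3)*(6*exp(2*z) + 2*exp(z))/(-3*exp(2*z) - 2*exp(z) - 2)^2 + 2*exp(z)/(-3*exp(2*z) - 2*exp(z) - 2) = (6*exp(2*z) - 18*exp(z) - 10)*exp(z)/(9*exp(4*z) + 12*exp(3*z) + 16*exp(2*z) + 8*exp(z) + 4)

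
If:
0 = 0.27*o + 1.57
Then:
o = -5.81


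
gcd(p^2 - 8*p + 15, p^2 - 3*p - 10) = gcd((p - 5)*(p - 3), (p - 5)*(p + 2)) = p - 5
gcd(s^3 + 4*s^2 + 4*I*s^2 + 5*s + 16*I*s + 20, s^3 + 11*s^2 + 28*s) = s + 4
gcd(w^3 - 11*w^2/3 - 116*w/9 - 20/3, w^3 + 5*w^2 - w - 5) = 1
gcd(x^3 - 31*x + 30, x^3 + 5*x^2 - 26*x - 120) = x^2 + x - 30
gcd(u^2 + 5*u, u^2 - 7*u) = u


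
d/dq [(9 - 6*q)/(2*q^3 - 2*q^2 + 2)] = 3*(-2*q^3 + 2*q^2 + q*(2*q - 3)*(3*q - 2) - 2)/(2*(q^3 - q^2 + 1)^2)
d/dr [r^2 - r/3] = 2*r - 1/3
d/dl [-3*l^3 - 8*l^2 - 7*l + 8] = -9*l^2 - 16*l - 7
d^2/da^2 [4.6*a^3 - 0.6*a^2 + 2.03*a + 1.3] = 27.6*a - 1.2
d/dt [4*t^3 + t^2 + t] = 12*t^2 + 2*t + 1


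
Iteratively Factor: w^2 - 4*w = (w - 4)*(w)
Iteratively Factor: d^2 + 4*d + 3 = (d + 1)*(d + 3)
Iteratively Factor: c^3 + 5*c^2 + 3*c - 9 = (c + 3)*(c^2 + 2*c - 3) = (c + 3)^2*(c - 1)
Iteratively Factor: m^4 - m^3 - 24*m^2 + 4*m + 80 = (m + 2)*(m^3 - 3*m^2 - 18*m + 40) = (m + 2)*(m + 4)*(m^2 - 7*m + 10) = (m - 5)*(m + 2)*(m + 4)*(m - 2)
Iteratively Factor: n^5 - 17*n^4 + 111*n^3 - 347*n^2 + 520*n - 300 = (n - 5)*(n^4 - 12*n^3 + 51*n^2 - 92*n + 60) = (n - 5)^2*(n^3 - 7*n^2 + 16*n - 12) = (n - 5)^2*(n - 3)*(n^2 - 4*n + 4) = (n - 5)^2*(n - 3)*(n - 2)*(n - 2)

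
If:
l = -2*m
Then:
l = -2*m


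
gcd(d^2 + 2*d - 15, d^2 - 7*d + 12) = d - 3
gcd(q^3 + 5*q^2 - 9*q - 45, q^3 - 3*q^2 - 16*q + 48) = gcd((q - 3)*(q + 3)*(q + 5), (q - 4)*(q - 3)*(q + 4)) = q - 3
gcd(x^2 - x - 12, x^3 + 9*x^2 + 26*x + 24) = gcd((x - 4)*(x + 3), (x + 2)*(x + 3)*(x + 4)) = x + 3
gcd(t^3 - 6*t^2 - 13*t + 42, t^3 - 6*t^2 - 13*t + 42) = t^3 - 6*t^2 - 13*t + 42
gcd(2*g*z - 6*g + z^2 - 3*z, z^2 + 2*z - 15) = z - 3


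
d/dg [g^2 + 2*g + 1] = 2*g + 2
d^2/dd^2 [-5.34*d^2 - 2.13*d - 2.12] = -10.6800000000000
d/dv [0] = 0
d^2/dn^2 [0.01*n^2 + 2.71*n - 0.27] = 0.0200000000000000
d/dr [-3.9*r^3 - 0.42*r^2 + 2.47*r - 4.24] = -11.7*r^2 - 0.84*r + 2.47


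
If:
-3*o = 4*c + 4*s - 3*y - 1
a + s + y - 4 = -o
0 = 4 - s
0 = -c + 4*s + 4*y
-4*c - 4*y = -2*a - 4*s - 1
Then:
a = 111/4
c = 177/10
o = -1127/40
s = 4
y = 17/40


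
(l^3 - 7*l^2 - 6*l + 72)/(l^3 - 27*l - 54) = (l - 4)/(l + 3)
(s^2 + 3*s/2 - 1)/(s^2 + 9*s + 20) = (s^2 + 3*s/2 - 1)/(s^2 + 9*s + 20)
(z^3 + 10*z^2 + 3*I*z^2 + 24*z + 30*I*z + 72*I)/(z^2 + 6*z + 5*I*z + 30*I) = (z^2 + z*(4 + 3*I) + 12*I)/(z + 5*I)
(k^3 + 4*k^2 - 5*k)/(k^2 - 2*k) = (k^2 + 4*k - 5)/(k - 2)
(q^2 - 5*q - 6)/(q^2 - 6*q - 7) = (q - 6)/(q - 7)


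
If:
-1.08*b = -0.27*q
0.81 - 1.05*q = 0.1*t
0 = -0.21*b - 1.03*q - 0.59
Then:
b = -0.14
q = -0.55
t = 13.82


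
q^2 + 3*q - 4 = (q - 1)*(q + 4)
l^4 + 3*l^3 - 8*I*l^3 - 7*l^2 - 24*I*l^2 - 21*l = l*(l + 3)*(l - 7*I)*(l - I)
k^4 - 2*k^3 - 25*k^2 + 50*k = k*(k - 5)*(k - 2)*(k + 5)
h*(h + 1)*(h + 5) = h^3 + 6*h^2 + 5*h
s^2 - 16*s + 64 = (s - 8)^2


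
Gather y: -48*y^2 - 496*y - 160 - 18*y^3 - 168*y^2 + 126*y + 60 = -18*y^3 - 216*y^2 - 370*y - 100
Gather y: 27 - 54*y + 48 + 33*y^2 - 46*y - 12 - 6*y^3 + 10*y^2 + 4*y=-6*y^3 + 43*y^2 - 96*y + 63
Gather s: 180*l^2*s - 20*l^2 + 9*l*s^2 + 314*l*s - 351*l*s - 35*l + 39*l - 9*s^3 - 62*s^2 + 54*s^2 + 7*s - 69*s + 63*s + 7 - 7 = -20*l^2 + 4*l - 9*s^3 + s^2*(9*l - 8) + s*(180*l^2 - 37*l + 1)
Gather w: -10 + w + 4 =w - 6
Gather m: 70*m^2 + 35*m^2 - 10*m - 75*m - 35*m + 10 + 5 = 105*m^2 - 120*m + 15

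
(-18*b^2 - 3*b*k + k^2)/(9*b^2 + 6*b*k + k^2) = (-6*b + k)/(3*b + k)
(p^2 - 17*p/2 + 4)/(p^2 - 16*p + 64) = (p - 1/2)/(p - 8)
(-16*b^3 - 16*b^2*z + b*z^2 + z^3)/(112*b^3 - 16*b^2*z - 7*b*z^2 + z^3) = (b + z)/(-7*b + z)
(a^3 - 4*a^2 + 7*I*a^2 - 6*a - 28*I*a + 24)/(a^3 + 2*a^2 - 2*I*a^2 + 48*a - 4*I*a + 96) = (a^2 + a*(-4 + I) - 4*I)/(a^2 + a*(2 - 8*I) - 16*I)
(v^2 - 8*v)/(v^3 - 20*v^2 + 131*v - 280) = v/(v^2 - 12*v + 35)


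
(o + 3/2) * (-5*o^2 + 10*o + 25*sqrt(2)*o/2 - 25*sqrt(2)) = -5*o^3 + 5*o^2/2 + 25*sqrt(2)*o^2/2 - 25*sqrt(2)*o/4 + 15*o - 75*sqrt(2)/2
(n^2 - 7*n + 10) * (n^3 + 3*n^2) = n^5 - 4*n^4 - 11*n^3 + 30*n^2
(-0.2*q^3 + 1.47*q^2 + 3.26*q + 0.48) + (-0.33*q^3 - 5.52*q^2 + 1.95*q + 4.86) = -0.53*q^3 - 4.05*q^2 + 5.21*q + 5.34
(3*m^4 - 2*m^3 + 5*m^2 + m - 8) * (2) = 6*m^4 - 4*m^3 + 10*m^2 + 2*m - 16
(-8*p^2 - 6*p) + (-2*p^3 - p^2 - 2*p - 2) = -2*p^3 - 9*p^2 - 8*p - 2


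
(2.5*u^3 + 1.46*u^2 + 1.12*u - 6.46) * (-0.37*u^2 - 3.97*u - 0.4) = -0.925*u^5 - 10.4652*u^4 - 7.2106*u^3 - 2.6402*u^2 + 25.1982*u + 2.584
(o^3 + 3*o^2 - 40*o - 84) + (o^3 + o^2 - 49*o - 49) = 2*o^3 + 4*o^2 - 89*o - 133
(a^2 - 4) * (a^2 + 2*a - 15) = a^4 + 2*a^3 - 19*a^2 - 8*a + 60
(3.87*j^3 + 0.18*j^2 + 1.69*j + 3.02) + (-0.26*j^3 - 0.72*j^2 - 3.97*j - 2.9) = 3.61*j^3 - 0.54*j^2 - 2.28*j + 0.12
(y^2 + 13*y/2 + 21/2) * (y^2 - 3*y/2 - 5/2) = y^4 + 5*y^3 - 7*y^2/4 - 32*y - 105/4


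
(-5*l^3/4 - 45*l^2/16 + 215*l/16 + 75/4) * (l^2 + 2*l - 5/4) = -5*l^5/4 - 85*l^4/16 + 75*l^3/8 + 3145*l^2/64 + 1325*l/64 - 375/16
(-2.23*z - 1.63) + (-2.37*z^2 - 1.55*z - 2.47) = -2.37*z^2 - 3.78*z - 4.1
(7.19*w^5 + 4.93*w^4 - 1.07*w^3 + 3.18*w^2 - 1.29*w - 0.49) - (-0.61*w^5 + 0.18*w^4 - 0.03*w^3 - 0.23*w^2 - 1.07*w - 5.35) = 7.8*w^5 + 4.75*w^4 - 1.04*w^3 + 3.41*w^2 - 0.22*w + 4.86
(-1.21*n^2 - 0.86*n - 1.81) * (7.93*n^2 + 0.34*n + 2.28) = -9.5953*n^4 - 7.2312*n^3 - 17.4045*n^2 - 2.5762*n - 4.1268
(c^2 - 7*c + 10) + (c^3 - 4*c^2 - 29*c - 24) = c^3 - 3*c^2 - 36*c - 14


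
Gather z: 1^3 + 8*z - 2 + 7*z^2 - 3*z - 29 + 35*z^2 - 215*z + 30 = 42*z^2 - 210*z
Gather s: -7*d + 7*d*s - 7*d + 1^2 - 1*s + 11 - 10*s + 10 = -14*d + s*(7*d - 11) + 22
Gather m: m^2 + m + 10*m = m^2 + 11*m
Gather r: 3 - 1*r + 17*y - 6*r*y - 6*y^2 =r*(-6*y - 1) - 6*y^2 + 17*y + 3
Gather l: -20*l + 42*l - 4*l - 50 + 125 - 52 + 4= 18*l + 27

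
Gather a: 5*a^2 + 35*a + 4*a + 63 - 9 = 5*a^2 + 39*a + 54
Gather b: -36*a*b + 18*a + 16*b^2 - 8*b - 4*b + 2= 18*a + 16*b^2 + b*(-36*a - 12) + 2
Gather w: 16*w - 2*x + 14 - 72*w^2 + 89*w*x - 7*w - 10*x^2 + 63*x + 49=-72*w^2 + w*(89*x + 9) - 10*x^2 + 61*x + 63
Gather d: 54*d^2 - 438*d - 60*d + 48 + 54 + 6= 54*d^2 - 498*d + 108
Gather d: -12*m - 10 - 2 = -12*m - 12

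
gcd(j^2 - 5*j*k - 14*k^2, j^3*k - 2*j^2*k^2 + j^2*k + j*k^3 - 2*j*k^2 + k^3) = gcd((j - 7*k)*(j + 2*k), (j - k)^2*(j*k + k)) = 1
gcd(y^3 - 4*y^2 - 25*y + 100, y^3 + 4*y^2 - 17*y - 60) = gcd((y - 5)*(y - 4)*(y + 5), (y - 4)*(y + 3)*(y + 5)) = y^2 + y - 20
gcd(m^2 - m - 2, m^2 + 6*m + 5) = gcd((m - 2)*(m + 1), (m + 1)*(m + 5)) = m + 1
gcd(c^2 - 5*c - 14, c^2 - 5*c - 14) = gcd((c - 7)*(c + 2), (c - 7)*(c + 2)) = c^2 - 5*c - 14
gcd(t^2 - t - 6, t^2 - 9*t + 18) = t - 3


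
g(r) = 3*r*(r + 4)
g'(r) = 6*r + 12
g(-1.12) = -9.68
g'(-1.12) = 5.28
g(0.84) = 12.20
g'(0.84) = 17.04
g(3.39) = 75.16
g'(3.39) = 32.34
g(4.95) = 132.91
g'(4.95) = 41.70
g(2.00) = 36.00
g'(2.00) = 24.00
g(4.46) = 113.19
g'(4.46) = 38.76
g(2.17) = 40.17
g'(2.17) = 25.02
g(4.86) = 129.18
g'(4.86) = 41.16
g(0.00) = 0.00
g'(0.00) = 12.00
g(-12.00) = 288.00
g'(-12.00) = -60.00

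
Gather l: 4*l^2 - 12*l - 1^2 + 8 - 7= 4*l^2 - 12*l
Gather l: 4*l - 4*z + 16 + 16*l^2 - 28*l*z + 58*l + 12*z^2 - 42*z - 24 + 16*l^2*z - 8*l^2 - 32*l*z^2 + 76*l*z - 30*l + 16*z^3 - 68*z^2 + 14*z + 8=l^2*(16*z + 8) + l*(-32*z^2 + 48*z + 32) + 16*z^3 - 56*z^2 - 32*z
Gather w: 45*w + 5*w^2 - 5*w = 5*w^2 + 40*w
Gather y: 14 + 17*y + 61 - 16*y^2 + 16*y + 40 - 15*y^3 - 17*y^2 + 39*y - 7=-15*y^3 - 33*y^2 + 72*y + 108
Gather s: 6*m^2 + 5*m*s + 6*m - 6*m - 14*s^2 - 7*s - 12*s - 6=6*m^2 - 14*s^2 + s*(5*m - 19) - 6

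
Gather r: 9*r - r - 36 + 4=8*r - 32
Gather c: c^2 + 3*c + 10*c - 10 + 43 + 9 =c^2 + 13*c + 42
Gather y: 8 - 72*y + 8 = 16 - 72*y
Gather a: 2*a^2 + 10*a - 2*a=2*a^2 + 8*a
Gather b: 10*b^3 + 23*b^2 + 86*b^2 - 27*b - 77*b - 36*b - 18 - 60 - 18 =10*b^3 + 109*b^2 - 140*b - 96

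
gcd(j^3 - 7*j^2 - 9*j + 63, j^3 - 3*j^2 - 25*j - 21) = j^2 - 4*j - 21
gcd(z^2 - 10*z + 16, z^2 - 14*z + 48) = z - 8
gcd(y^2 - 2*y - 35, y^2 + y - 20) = y + 5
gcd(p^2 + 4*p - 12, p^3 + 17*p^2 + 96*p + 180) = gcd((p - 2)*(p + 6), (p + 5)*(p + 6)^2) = p + 6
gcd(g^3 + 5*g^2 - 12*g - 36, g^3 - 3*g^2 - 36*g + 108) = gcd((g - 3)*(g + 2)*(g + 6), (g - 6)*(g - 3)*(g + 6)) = g^2 + 3*g - 18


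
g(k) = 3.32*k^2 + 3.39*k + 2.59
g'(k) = 6.64*k + 3.39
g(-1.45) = 4.65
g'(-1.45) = -6.24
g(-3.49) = 31.20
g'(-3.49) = -19.78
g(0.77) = 7.17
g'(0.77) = 8.50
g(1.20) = 11.44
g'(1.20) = 11.36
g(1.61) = 16.65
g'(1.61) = 14.08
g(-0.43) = 1.75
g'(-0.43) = 0.53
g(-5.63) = 88.74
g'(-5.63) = -33.99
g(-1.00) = 2.52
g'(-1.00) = -3.25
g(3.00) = 42.64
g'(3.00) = 23.31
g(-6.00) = 101.77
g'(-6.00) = -36.45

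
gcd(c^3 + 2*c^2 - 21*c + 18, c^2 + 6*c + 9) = 1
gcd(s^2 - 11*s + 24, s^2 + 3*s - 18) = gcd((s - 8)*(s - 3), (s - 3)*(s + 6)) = s - 3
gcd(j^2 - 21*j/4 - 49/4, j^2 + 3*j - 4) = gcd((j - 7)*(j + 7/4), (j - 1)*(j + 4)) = 1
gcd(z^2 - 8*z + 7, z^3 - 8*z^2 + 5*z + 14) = z - 7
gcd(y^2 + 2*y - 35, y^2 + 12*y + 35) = y + 7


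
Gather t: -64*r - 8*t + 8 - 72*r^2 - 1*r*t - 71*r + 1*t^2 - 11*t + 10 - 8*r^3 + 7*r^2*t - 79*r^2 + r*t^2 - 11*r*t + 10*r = -8*r^3 - 151*r^2 - 125*r + t^2*(r + 1) + t*(7*r^2 - 12*r - 19) + 18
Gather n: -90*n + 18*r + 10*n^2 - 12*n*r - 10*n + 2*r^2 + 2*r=10*n^2 + n*(-12*r - 100) + 2*r^2 + 20*r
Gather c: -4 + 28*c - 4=28*c - 8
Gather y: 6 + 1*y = y + 6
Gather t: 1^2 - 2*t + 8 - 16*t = 9 - 18*t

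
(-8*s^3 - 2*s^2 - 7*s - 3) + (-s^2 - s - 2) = -8*s^3 - 3*s^2 - 8*s - 5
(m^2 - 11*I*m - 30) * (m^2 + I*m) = m^4 - 10*I*m^3 - 19*m^2 - 30*I*m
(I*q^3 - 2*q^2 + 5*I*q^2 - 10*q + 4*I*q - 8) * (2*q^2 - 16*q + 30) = 2*I*q^5 - 4*q^4 - 6*I*q^4 + 12*q^3 - 42*I*q^3 + 84*q^2 + 86*I*q^2 - 172*q + 120*I*q - 240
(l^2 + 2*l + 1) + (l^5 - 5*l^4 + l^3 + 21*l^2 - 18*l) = l^5 - 5*l^4 + l^3 + 22*l^2 - 16*l + 1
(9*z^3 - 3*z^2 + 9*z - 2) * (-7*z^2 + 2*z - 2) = -63*z^5 + 39*z^4 - 87*z^3 + 38*z^2 - 22*z + 4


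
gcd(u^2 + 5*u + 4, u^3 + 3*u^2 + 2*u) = u + 1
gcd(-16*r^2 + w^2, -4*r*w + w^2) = 4*r - w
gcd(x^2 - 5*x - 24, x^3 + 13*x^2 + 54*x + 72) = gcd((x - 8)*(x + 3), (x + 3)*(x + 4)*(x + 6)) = x + 3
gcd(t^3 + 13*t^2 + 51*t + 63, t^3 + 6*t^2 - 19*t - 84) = t^2 + 10*t + 21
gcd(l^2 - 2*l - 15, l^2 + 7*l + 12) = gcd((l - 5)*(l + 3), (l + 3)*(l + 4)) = l + 3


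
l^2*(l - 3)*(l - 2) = l^4 - 5*l^3 + 6*l^2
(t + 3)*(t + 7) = t^2 + 10*t + 21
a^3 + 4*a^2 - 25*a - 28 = (a - 4)*(a + 1)*(a + 7)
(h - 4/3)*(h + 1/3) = h^2 - h - 4/9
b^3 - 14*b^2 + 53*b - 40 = (b - 8)*(b - 5)*(b - 1)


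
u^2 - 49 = (u - 7)*(u + 7)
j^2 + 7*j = j*(j + 7)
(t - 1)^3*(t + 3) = t^4 - 6*t^2 + 8*t - 3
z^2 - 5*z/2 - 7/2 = (z - 7/2)*(z + 1)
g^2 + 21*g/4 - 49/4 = (g - 7/4)*(g + 7)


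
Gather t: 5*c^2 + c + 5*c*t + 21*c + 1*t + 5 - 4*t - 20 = 5*c^2 + 22*c + t*(5*c - 3) - 15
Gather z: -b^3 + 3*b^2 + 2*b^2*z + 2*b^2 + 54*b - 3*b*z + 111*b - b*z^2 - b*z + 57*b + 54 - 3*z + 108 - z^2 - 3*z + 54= -b^3 + 5*b^2 + 222*b + z^2*(-b - 1) + z*(2*b^2 - 4*b - 6) + 216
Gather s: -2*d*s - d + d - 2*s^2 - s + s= -2*d*s - 2*s^2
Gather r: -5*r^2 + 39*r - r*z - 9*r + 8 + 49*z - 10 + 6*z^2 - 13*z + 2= -5*r^2 + r*(30 - z) + 6*z^2 + 36*z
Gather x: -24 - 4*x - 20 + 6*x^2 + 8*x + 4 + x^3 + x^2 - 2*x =x^3 + 7*x^2 + 2*x - 40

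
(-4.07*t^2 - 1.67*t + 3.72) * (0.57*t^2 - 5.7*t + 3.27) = -2.3199*t^4 + 22.2471*t^3 - 1.6695*t^2 - 26.6649*t + 12.1644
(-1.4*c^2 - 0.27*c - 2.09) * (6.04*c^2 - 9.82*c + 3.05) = -8.456*c^4 + 12.1172*c^3 - 14.2422*c^2 + 19.7003*c - 6.3745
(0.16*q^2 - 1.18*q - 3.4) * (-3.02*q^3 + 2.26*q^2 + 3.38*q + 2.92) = -0.4832*q^5 + 3.9252*q^4 + 8.142*q^3 - 11.2052*q^2 - 14.9376*q - 9.928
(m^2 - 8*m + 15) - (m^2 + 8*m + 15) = -16*m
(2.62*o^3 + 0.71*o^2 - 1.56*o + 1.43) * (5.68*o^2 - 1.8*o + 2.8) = 14.8816*o^5 - 0.6832*o^4 - 2.8028*o^3 + 12.9184*o^2 - 6.942*o + 4.004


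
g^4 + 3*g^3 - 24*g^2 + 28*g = g*(g - 2)^2*(g + 7)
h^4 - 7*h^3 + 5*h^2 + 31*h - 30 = (h - 5)*(h - 3)*(h - 1)*(h + 2)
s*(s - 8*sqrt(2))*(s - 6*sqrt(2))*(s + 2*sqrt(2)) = s^4 - 12*sqrt(2)*s^3 + 40*s^2 + 192*sqrt(2)*s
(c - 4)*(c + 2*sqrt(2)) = c^2 - 4*c + 2*sqrt(2)*c - 8*sqrt(2)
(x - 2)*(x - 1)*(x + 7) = x^3 + 4*x^2 - 19*x + 14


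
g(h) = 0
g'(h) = 0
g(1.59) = 0.00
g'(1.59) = 0.00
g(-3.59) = 0.00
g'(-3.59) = 0.00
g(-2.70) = 0.00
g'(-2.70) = 0.00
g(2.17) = 0.00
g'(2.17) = 0.00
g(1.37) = 0.00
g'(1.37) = 0.00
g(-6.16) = 0.00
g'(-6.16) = 0.00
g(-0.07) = 0.00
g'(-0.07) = 0.00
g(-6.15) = 0.00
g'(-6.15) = 0.00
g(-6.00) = 0.00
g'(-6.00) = 0.00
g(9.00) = 0.00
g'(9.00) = 0.00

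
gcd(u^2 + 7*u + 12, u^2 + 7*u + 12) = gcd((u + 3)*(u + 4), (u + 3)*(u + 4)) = u^2 + 7*u + 12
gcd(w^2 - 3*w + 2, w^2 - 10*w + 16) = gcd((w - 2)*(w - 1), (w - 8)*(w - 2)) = w - 2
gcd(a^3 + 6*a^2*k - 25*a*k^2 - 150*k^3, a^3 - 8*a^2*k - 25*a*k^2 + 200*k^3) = a^2 - 25*k^2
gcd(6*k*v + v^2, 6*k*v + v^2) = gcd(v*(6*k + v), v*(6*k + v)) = 6*k*v + v^2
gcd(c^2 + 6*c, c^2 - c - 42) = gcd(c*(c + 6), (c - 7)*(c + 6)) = c + 6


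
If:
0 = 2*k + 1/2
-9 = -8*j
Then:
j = 9/8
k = -1/4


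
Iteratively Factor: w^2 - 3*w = (w)*(w - 3)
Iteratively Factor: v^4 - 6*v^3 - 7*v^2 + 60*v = (v - 4)*(v^3 - 2*v^2 - 15*v) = v*(v - 4)*(v^2 - 2*v - 15) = v*(v - 5)*(v - 4)*(v + 3)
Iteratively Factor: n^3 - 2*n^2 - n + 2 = (n - 2)*(n^2 - 1) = (n - 2)*(n - 1)*(n + 1)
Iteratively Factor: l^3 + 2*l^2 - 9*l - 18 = (l + 3)*(l^2 - l - 6) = (l + 2)*(l + 3)*(l - 3)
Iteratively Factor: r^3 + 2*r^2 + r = (r + 1)*(r^2 + r) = (r + 1)^2*(r)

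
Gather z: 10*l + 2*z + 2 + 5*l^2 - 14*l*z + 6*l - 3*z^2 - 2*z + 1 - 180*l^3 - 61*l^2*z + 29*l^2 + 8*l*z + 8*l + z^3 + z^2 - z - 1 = -180*l^3 + 34*l^2 + 24*l + z^3 - 2*z^2 + z*(-61*l^2 - 6*l - 1) + 2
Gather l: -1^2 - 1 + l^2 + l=l^2 + l - 2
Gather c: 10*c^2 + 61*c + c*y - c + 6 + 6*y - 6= 10*c^2 + c*(y + 60) + 6*y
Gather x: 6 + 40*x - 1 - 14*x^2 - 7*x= -14*x^2 + 33*x + 5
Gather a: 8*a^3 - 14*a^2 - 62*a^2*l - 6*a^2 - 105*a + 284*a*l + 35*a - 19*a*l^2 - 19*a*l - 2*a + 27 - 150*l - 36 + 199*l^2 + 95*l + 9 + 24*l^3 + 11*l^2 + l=8*a^3 + a^2*(-62*l - 20) + a*(-19*l^2 + 265*l - 72) + 24*l^3 + 210*l^2 - 54*l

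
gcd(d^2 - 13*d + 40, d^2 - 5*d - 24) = d - 8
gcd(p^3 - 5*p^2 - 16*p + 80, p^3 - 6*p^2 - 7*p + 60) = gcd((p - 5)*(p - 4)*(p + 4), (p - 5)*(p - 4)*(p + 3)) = p^2 - 9*p + 20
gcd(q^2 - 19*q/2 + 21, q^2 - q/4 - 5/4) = 1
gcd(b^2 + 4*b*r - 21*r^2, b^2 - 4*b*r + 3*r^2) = -b + 3*r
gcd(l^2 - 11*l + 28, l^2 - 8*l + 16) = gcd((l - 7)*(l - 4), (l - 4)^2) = l - 4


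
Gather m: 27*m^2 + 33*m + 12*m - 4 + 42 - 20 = 27*m^2 + 45*m + 18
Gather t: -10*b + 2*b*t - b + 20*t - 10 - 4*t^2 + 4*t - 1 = -11*b - 4*t^2 + t*(2*b + 24) - 11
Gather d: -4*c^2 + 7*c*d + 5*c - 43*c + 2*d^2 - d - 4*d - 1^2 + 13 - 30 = -4*c^2 - 38*c + 2*d^2 + d*(7*c - 5) - 18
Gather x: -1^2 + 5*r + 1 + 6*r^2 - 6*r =6*r^2 - r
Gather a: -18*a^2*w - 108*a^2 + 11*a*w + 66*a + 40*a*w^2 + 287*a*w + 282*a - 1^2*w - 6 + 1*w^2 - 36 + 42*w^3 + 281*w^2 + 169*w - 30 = a^2*(-18*w - 108) + a*(40*w^2 + 298*w + 348) + 42*w^3 + 282*w^2 + 168*w - 72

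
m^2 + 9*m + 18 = (m + 3)*(m + 6)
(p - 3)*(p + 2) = p^2 - p - 6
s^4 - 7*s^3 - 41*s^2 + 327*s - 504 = (s - 8)*(s - 3)^2*(s + 7)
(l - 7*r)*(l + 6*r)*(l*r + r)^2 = l^4*r^2 - l^3*r^3 + 2*l^3*r^2 - 42*l^2*r^4 - 2*l^2*r^3 + l^2*r^2 - 84*l*r^4 - l*r^3 - 42*r^4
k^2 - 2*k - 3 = (k - 3)*(k + 1)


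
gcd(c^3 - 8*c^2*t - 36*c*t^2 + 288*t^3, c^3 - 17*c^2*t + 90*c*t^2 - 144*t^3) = c^2 - 14*c*t + 48*t^2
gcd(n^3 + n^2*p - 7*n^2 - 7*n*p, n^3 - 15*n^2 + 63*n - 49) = n - 7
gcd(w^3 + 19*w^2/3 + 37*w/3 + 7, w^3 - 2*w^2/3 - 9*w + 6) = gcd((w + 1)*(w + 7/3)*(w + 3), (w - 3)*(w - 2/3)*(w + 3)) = w + 3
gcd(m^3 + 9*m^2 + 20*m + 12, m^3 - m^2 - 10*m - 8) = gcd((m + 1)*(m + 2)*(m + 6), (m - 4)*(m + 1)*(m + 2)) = m^2 + 3*m + 2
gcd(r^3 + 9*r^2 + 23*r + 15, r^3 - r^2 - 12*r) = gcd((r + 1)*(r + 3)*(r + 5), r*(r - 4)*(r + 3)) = r + 3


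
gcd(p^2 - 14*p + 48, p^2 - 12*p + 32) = p - 8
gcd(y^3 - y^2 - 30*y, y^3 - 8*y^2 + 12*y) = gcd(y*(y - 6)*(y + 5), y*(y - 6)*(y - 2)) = y^2 - 6*y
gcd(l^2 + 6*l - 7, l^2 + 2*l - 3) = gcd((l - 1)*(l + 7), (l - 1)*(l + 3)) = l - 1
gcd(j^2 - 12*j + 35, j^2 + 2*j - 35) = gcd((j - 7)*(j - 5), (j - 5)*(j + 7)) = j - 5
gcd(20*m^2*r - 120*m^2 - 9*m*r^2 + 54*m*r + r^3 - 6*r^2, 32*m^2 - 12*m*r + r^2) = -4*m + r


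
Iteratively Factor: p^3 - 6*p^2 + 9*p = (p)*(p^2 - 6*p + 9) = p*(p - 3)*(p - 3)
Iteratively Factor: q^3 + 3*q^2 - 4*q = (q)*(q^2 + 3*q - 4) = q*(q - 1)*(q + 4)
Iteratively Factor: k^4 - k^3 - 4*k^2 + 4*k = (k - 2)*(k^3 + k^2 - 2*k) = k*(k - 2)*(k^2 + k - 2) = k*(k - 2)*(k - 1)*(k + 2)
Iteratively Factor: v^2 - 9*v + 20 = (v - 5)*(v - 4)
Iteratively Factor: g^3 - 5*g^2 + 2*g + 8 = (g + 1)*(g^2 - 6*g + 8) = (g - 4)*(g + 1)*(g - 2)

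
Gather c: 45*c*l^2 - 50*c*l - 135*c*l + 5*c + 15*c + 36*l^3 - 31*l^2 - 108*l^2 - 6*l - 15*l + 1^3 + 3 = c*(45*l^2 - 185*l + 20) + 36*l^3 - 139*l^2 - 21*l + 4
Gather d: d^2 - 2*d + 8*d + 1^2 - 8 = d^2 + 6*d - 7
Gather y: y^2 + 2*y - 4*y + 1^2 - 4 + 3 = y^2 - 2*y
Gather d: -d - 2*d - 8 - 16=-3*d - 24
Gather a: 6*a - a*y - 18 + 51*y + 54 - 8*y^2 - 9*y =a*(6 - y) - 8*y^2 + 42*y + 36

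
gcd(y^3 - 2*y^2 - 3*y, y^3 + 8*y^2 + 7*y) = y^2 + y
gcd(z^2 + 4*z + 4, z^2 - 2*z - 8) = z + 2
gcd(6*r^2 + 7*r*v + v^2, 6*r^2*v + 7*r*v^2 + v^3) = 6*r^2 + 7*r*v + v^2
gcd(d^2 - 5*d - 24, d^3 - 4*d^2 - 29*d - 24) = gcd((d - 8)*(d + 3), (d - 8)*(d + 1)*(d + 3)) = d^2 - 5*d - 24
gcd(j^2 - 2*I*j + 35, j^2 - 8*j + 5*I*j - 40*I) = j + 5*I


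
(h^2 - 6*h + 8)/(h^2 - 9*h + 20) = (h - 2)/(h - 5)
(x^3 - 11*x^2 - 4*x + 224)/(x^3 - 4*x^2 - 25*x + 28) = (x - 8)/(x - 1)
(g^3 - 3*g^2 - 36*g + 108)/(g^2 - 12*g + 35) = (g^3 - 3*g^2 - 36*g + 108)/(g^2 - 12*g + 35)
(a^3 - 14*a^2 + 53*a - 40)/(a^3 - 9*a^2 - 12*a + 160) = (a - 1)/(a + 4)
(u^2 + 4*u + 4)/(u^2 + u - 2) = (u + 2)/(u - 1)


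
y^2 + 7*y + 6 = (y + 1)*(y + 6)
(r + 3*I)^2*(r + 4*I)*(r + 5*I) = r^4 + 15*I*r^3 - 83*r^2 - 201*I*r + 180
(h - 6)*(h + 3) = h^2 - 3*h - 18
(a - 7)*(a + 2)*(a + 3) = a^3 - 2*a^2 - 29*a - 42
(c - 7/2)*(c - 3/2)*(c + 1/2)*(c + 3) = c^4 - 3*c^3/2 - 43*c^2/4 + 87*c/8 + 63/8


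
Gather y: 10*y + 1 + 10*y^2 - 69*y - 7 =10*y^2 - 59*y - 6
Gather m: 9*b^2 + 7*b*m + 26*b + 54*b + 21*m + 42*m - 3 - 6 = 9*b^2 + 80*b + m*(7*b + 63) - 9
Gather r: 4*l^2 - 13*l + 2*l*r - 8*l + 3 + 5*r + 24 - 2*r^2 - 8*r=4*l^2 - 21*l - 2*r^2 + r*(2*l - 3) + 27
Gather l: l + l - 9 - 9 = 2*l - 18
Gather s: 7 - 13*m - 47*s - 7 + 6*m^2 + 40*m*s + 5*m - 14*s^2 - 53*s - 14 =6*m^2 - 8*m - 14*s^2 + s*(40*m - 100) - 14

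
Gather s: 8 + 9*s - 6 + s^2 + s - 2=s^2 + 10*s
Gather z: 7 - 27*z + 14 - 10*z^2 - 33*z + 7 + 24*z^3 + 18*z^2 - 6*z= 24*z^3 + 8*z^2 - 66*z + 28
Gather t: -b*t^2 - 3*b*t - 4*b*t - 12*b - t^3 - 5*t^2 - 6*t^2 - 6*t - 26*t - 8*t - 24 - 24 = -12*b - t^3 + t^2*(-b - 11) + t*(-7*b - 40) - 48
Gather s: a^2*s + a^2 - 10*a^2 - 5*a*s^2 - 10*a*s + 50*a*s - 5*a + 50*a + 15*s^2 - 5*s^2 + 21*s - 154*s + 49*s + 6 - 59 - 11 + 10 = -9*a^2 + 45*a + s^2*(10 - 5*a) + s*(a^2 + 40*a - 84) - 54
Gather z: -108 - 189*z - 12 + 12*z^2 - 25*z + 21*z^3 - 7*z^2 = 21*z^3 + 5*z^2 - 214*z - 120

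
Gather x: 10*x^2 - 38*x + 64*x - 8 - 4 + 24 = 10*x^2 + 26*x + 12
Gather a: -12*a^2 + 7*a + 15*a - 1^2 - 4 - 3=-12*a^2 + 22*a - 8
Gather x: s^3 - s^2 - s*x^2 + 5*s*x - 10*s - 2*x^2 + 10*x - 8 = s^3 - s^2 - 10*s + x^2*(-s - 2) + x*(5*s + 10) - 8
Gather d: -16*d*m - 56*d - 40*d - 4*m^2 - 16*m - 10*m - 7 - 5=d*(-16*m - 96) - 4*m^2 - 26*m - 12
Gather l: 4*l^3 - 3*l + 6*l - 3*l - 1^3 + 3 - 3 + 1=4*l^3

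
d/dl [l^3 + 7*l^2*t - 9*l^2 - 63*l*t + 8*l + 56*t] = 3*l^2 + 14*l*t - 18*l - 63*t + 8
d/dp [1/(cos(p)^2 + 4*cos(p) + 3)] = 2*(cos(p) + 2)*sin(p)/(cos(p)^2 + 4*cos(p) + 3)^2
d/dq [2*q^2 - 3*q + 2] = 4*q - 3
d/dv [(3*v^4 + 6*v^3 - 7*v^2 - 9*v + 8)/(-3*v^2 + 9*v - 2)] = (-18*v^5 + 63*v^4 + 84*v^3 - 126*v^2 + 76*v - 54)/(9*v^4 - 54*v^3 + 93*v^2 - 36*v + 4)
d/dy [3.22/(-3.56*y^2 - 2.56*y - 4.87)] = (22.9264*y + 8.2432)/(3.56*y^2 + 2.56*y + 4.87)^2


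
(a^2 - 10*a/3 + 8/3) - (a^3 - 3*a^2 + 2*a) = -a^3 + 4*a^2 - 16*a/3 + 8/3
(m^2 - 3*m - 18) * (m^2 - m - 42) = m^4 - 4*m^3 - 57*m^2 + 144*m + 756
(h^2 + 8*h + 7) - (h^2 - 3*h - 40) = 11*h + 47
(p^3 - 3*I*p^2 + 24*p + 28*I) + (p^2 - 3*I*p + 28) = p^3 + p^2 - 3*I*p^2 + 24*p - 3*I*p + 28 + 28*I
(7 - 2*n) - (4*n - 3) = 10 - 6*n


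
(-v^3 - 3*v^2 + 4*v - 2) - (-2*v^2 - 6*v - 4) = -v^3 - v^2 + 10*v + 2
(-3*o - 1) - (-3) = 2 - 3*o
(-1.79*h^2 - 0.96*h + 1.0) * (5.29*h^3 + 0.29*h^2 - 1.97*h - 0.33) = -9.4691*h^5 - 5.5975*h^4 + 8.5379*h^3 + 2.7719*h^2 - 1.6532*h - 0.33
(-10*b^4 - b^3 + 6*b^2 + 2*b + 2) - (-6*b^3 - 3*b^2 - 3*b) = -10*b^4 + 5*b^3 + 9*b^2 + 5*b + 2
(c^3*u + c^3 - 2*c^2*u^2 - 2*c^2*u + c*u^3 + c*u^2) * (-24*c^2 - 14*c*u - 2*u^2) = -24*c^5*u - 24*c^5 + 34*c^4*u^2 + 34*c^4*u + 2*c^3*u^3 + 2*c^3*u^2 - 10*c^2*u^4 - 10*c^2*u^3 - 2*c*u^5 - 2*c*u^4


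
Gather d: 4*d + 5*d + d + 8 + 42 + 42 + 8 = 10*d + 100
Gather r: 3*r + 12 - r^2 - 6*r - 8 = -r^2 - 3*r + 4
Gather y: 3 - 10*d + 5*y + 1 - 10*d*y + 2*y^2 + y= -10*d + 2*y^2 + y*(6 - 10*d) + 4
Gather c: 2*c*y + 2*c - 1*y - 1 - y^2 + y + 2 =c*(2*y + 2) - y^2 + 1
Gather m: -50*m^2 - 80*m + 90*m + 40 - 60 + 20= -50*m^2 + 10*m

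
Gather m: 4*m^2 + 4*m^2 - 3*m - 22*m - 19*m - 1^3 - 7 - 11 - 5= 8*m^2 - 44*m - 24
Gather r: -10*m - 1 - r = -10*m - r - 1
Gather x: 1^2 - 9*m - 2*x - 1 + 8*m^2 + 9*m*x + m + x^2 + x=8*m^2 - 8*m + x^2 + x*(9*m - 1)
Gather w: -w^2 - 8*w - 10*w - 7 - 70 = -w^2 - 18*w - 77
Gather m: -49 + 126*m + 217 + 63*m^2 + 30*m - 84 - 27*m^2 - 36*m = 36*m^2 + 120*m + 84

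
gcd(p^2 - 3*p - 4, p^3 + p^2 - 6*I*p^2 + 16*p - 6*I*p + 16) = p + 1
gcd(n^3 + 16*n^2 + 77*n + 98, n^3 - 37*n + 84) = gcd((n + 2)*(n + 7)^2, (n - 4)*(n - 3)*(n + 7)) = n + 7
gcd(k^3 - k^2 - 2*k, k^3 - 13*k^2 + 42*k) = k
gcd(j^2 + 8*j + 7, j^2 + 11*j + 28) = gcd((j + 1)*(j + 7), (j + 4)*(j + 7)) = j + 7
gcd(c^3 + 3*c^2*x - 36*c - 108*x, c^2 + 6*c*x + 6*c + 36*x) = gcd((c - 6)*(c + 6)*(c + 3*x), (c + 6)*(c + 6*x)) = c + 6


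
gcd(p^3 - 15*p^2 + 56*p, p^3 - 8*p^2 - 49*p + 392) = p^2 - 15*p + 56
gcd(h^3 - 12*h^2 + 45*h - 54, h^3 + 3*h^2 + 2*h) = 1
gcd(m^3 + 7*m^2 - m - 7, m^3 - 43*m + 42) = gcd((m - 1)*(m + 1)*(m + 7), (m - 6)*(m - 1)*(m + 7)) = m^2 + 6*m - 7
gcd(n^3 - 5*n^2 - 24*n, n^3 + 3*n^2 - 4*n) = n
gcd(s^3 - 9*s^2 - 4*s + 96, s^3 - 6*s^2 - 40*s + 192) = s^2 - 12*s + 32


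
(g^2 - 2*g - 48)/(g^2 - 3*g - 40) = (g + 6)/(g + 5)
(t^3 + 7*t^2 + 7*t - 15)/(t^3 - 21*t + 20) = (t + 3)/(t - 4)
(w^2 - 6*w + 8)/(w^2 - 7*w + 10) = (w - 4)/(w - 5)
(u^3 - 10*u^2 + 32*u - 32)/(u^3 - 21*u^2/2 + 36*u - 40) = 2*(u - 2)/(2*u - 5)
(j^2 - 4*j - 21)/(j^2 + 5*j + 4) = (j^2 - 4*j - 21)/(j^2 + 5*j + 4)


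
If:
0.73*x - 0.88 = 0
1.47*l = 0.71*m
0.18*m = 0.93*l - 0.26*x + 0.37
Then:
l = -0.10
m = -0.21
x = 1.21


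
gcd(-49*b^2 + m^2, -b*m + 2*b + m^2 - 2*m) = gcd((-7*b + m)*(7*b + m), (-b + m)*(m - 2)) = 1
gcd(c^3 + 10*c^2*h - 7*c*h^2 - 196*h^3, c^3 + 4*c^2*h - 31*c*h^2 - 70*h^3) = c + 7*h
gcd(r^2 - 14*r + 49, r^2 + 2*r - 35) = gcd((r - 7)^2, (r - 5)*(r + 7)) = 1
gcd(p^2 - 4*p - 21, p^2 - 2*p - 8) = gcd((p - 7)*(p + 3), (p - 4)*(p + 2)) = 1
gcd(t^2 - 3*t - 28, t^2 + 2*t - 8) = t + 4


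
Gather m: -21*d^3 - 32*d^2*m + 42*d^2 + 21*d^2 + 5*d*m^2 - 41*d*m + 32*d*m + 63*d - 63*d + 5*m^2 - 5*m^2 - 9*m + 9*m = -21*d^3 + 63*d^2 + 5*d*m^2 + m*(-32*d^2 - 9*d)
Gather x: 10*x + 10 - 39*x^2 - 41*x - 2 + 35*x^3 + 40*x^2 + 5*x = 35*x^3 + x^2 - 26*x + 8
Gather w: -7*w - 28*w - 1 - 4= -35*w - 5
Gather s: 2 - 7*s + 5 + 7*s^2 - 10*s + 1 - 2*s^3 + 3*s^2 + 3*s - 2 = -2*s^3 + 10*s^2 - 14*s + 6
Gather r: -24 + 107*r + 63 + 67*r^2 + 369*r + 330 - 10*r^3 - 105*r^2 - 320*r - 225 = -10*r^3 - 38*r^2 + 156*r + 144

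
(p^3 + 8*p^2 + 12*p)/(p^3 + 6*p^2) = (p + 2)/p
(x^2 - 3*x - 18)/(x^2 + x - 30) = (x^2 - 3*x - 18)/(x^2 + x - 30)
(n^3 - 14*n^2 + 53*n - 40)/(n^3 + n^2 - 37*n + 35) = (n - 8)/(n + 7)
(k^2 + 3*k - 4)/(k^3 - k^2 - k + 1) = (k + 4)/(k^2 - 1)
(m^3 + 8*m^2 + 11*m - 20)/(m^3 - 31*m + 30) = (m^2 + 9*m + 20)/(m^2 + m - 30)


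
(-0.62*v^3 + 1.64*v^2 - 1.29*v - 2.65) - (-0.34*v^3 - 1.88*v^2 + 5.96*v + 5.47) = -0.28*v^3 + 3.52*v^2 - 7.25*v - 8.12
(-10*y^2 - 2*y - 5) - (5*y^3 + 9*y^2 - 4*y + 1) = -5*y^3 - 19*y^2 + 2*y - 6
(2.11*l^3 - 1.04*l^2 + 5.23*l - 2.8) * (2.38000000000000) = 5.0218*l^3 - 2.4752*l^2 + 12.4474*l - 6.664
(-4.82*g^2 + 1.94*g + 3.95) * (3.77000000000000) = -18.1714*g^2 + 7.3138*g + 14.8915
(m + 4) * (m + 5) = m^2 + 9*m + 20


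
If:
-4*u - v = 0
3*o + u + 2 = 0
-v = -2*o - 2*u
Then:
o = -3/4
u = 1/4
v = -1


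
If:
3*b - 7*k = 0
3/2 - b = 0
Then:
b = 3/2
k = 9/14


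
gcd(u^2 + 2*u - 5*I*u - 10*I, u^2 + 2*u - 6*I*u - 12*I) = u + 2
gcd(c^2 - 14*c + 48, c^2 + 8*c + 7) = 1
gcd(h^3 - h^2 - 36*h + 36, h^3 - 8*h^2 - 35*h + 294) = h + 6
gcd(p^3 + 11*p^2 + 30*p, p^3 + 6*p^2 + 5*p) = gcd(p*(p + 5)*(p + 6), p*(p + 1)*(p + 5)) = p^2 + 5*p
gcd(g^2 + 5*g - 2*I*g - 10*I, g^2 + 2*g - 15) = g + 5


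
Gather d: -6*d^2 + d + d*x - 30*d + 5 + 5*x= -6*d^2 + d*(x - 29) + 5*x + 5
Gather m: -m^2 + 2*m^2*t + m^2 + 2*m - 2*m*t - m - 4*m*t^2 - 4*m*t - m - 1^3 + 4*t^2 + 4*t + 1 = 2*m^2*t + m*(-4*t^2 - 6*t) + 4*t^2 + 4*t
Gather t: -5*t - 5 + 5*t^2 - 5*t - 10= 5*t^2 - 10*t - 15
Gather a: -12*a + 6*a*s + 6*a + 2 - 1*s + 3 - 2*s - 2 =a*(6*s - 6) - 3*s + 3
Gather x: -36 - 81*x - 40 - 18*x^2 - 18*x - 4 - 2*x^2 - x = -20*x^2 - 100*x - 80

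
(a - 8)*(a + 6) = a^2 - 2*a - 48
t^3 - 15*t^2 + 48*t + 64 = (t - 8)^2*(t + 1)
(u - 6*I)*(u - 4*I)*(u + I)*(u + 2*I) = u^4 - 7*I*u^3 + 4*u^2 - 52*I*u + 48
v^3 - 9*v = v*(v - 3)*(v + 3)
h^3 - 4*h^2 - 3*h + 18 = (h - 3)^2*(h + 2)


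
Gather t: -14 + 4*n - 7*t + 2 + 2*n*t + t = 4*n + t*(2*n - 6) - 12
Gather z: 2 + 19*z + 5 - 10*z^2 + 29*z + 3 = -10*z^2 + 48*z + 10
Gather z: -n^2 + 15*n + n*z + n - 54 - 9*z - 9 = -n^2 + 16*n + z*(n - 9) - 63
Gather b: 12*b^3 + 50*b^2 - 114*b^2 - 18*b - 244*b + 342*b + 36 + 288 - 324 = 12*b^3 - 64*b^2 + 80*b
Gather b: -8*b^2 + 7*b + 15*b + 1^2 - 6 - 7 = -8*b^2 + 22*b - 12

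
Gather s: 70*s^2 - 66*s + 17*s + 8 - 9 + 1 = 70*s^2 - 49*s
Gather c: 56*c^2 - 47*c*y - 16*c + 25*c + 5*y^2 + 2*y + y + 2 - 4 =56*c^2 + c*(9 - 47*y) + 5*y^2 + 3*y - 2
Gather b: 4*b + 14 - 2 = 4*b + 12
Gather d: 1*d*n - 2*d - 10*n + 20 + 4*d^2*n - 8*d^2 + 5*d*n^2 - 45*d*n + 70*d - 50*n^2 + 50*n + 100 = d^2*(4*n - 8) + d*(5*n^2 - 44*n + 68) - 50*n^2 + 40*n + 120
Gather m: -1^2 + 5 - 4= 0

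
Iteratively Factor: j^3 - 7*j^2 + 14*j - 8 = (j - 2)*(j^2 - 5*j + 4) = (j - 2)*(j - 1)*(j - 4)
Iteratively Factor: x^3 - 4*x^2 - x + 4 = (x + 1)*(x^2 - 5*x + 4) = (x - 4)*(x + 1)*(x - 1)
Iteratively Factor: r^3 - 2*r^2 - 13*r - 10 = (r - 5)*(r^2 + 3*r + 2) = (r - 5)*(r + 2)*(r + 1)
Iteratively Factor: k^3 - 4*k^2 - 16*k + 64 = (k + 4)*(k^2 - 8*k + 16) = (k - 4)*(k + 4)*(k - 4)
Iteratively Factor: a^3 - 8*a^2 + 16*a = (a - 4)*(a^2 - 4*a) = (a - 4)^2*(a)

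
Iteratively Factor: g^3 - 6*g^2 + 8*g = (g - 2)*(g^2 - 4*g) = g*(g - 2)*(g - 4)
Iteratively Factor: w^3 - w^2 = (w - 1)*(w^2) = w*(w - 1)*(w)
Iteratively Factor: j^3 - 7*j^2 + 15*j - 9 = (j - 3)*(j^2 - 4*j + 3) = (j - 3)^2*(j - 1)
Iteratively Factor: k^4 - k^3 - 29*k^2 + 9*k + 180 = (k + 4)*(k^3 - 5*k^2 - 9*k + 45) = (k + 3)*(k + 4)*(k^2 - 8*k + 15) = (k - 3)*(k + 3)*(k + 4)*(k - 5)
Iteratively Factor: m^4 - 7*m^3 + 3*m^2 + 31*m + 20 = (m - 4)*(m^3 - 3*m^2 - 9*m - 5) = (m - 4)*(m + 1)*(m^2 - 4*m - 5) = (m - 4)*(m + 1)^2*(m - 5)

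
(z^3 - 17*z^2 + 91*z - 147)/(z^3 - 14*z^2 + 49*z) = (z - 3)/z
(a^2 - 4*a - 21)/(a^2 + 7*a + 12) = (a - 7)/(a + 4)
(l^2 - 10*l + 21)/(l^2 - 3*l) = (l - 7)/l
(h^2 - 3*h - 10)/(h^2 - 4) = (h - 5)/(h - 2)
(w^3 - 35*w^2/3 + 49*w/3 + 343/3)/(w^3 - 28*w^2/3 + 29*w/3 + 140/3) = (3*w^2 - 14*w - 49)/(3*w^2 - 7*w - 20)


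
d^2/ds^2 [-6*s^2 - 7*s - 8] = -12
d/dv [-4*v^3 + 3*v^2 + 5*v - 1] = -12*v^2 + 6*v + 5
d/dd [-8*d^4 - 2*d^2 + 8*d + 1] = -32*d^3 - 4*d + 8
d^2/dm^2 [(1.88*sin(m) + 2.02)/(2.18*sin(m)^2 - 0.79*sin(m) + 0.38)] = (-8.93451199999999*sin(m)^5 - 41.637128*sin(m)^4 + 37.649908*sin(m)^3 + 62.467502*sin(m)^2 - 31.095292*sin(m) + 0.303380000000002)/(10.360232*sin(m)^6 - 11.263188*sin(m)^5 + 9.49935*sin(m)^4 - 4.419655*sin(m)^3 + 1.65585*sin(m)^2 - 0.342228*sin(m) + 0.054872)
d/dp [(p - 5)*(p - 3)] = 2*p - 8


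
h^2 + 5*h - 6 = (h - 1)*(h + 6)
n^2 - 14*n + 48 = (n - 8)*(n - 6)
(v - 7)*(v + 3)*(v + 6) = v^3 + 2*v^2 - 45*v - 126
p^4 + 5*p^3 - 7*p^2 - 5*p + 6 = (p - 1)^2*(p + 1)*(p + 6)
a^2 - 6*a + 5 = (a - 5)*(a - 1)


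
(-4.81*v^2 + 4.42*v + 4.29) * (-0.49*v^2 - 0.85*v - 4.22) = 2.3569*v^4 + 1.9227*v^3 + 14.4391*v^2 - 22.2989*v - 18.1038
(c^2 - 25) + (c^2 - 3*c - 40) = 2*c^2 - 3*c - 65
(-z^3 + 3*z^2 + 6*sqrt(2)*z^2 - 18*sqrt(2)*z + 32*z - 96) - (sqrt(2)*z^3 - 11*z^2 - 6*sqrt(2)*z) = -sqrt(2)*z^3 - z^3 + 6*sqrt(2)*z^2 + 14*z^2 - 12*sqrt(2)*z + 32*z - 96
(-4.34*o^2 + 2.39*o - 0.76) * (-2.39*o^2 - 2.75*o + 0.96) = 10.3726*o^4 + 6.2229*o^3 - 8.9225*o^2 + 4.3844*o - 0.7296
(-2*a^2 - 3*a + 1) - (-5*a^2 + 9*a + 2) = 3*a^2 - 12*a - 1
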